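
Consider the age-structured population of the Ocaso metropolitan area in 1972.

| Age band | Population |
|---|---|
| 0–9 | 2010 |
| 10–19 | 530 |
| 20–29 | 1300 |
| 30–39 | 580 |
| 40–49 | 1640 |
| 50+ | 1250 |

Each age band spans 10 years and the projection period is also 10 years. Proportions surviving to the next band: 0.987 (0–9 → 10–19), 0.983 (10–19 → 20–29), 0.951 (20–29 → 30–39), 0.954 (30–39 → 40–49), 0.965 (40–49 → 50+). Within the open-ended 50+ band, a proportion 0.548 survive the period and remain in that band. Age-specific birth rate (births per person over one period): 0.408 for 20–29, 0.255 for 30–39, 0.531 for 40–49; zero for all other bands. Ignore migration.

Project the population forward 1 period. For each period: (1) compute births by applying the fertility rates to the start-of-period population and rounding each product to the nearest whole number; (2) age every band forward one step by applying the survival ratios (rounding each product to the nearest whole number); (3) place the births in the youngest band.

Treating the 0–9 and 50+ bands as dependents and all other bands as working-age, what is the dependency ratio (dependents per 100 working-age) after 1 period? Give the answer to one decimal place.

88.9

— Period 1 —
Births: 1300 * 0.408 = 530 ; 580 * 0.255 = 148 ; 1640 * 0.531 = 871 → total 1549
10–19: 2010 * 0.987 = 1984
20–29: 530 * 0.983 = 521
30–39: 1300 * 0.951 = 1236
40–49: 580 * 0.954 = 553
50+: 1640 * 0.965 + 1250 * 0.548 = 1583 + 685 = 2268
Giving 1549 / 1984 / 521 / 1236 / 553 / 2268.
Dependents (band 0–9 + band 50+) = 1549 + 2268 = 3817; working-age = 4294; ratio = 3817/4294 × 100 = 88.9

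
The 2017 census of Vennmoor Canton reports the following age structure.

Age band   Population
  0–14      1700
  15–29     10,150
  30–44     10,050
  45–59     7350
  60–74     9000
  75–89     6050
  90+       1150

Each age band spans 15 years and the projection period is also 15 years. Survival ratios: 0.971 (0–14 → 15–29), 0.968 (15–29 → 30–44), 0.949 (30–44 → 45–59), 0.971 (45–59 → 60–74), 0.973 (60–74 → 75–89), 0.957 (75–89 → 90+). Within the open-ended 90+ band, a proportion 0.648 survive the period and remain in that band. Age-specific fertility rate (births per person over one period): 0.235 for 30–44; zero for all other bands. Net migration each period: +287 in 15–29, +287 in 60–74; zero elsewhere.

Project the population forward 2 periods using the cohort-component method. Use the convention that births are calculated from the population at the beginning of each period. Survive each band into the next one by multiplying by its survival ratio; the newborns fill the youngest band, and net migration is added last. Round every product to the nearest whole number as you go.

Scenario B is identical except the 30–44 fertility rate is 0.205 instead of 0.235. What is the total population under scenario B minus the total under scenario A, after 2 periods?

Period 1.
Births: 10050 * 0.235 = 2362
15–29: 1700 * 0.971 = 1651
30–44: 10150 * 0.968 = 9825
45–59: 10050 * 0.949 = 9537
60–74: 7350 * 0.971 = 7137
75–89: 9000 * 0.973 = 8757
90+: 6050 * 0.957 + 1150 * 0.648 = 5790 + 745 = 6535
Net migration: 15–29 + 287 → 1938; 60–74 + 287 → 7424
End of period: [2362, 1938, 9825, 9537, 7424, 8757, 6535]
Period 2.
Births: 9825 * 0.235 = 2309
15–29: 2362 * 0.971 = 2294
30–44: 1938 * 0.968 = 1876
45–59: 9825 * 0.949 = 9324
60–74: 9537 * 0.971 = 9260
75–89: 7424 * 0.973 = 7224
90+: 8757 * 0.957 + 6535 * 0.648 = 8380 + 4235 = 12615
Net migration: 15–29 + 287 → 2581; 60–74 + 287 → 9547
End of period: [2309, 2581, 1876, 9324, 9547, 7224, 12615]
Scenario A total after 2 periods: 45476
Scenario B projection —
Period 1.
Births: 10050 * 0.205 = 2060
15–29: 1700 * 0.971 = 1651
30–44: 10150 * 0.968 = 9825
45–59: 10050 * 0.949 = 9537
60–74: 7350 * 0.971 = 7137
75–89: 9000 * 0.973 = 8757
90+: 6050 * 0.957 + 1150 * 0.648 = 5790 + 745 = 6535
Net migration: 15–29 + 287 → 1938; 60–74 + 287 → 7424
End of period: [2060, 1938, 9825, 9537, 7424, 8757, 6535]
Period 2.
Births: 9825 * 0.205 = 2014
15–29: 2060 * 0.971 = 2000
30–44: 1938 * 0.968 = 1876
45–59: 9825 * 0.949 = 9324
60–74: 9537 * 0.971 = 9260
75–89: 7424 * 0.973 = 7224
90+: 8757 * 0.957 + 6535 * 0.648 = 8380 + 4235 = 12615
Net migration: 15–29 + 287 → 2287; 60–74 + 287 → 9547
End of period: [2014, 2287, 1876, 9324, 9547, 7224, 12615]
Scenario B total after 2 periods: 44887
Difference B − A = 44887 − 45476 = -589

-589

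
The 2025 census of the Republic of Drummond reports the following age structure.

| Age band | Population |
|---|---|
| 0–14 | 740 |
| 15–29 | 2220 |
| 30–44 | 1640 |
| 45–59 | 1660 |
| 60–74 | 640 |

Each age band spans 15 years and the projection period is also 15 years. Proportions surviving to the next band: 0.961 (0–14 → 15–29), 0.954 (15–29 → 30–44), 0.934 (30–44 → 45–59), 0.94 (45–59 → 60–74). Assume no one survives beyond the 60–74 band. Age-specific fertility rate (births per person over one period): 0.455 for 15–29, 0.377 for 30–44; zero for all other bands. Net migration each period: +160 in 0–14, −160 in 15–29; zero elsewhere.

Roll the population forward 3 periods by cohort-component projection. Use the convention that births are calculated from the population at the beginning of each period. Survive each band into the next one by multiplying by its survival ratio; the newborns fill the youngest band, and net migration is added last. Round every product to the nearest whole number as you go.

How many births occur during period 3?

907

Period 1.
Births: 2220 × 0.455 = 1010 ; 1640 × 0.377 = 618 — total 1628
15–29: 740 × 0.961 = 711
30–44: 2220 × 0.954 = 2118
45–59: 1640 × 0.934 = 1532
60–74: 1660 × 0.94 = 1560
Net migration: 0–14 + 160 → 1788; 15–29 − 160 → 551
End of period: [1788, 551, 2118, 1532, 1560]
Period 2.
Births: 551 × 0.455 = 251 ; 2118 × 0.377 = 798 — total 1049
15–29: 1788 × 0.961 = 1718
30–44: 551 × 0.954 = 526
45–59: 2118 × 0.934 = 1978
60–74: 1532 × 0.94 = 1440
Net migration: 0–14 + 160 → 1209; 15–29 − 160 → 1558
End of period: [1209, 1558, 526, 1978, 1440]
Period 3.
Births: 1558 × 0.455 = 709 ; 526 × 0.377 = 198 — total 907
15–29: 1209 × 0.961 = 1162
30–44: 1558 × 0.954 = 1486
45–59: 526 × 0.934 = 491
60–74: 1978 × 0.94 = 1859
Net migration: 0–14 + 160 → 1067; 15–29 − 160 → 1002
End of period: [1067, 1002, 1486, 491, 1859]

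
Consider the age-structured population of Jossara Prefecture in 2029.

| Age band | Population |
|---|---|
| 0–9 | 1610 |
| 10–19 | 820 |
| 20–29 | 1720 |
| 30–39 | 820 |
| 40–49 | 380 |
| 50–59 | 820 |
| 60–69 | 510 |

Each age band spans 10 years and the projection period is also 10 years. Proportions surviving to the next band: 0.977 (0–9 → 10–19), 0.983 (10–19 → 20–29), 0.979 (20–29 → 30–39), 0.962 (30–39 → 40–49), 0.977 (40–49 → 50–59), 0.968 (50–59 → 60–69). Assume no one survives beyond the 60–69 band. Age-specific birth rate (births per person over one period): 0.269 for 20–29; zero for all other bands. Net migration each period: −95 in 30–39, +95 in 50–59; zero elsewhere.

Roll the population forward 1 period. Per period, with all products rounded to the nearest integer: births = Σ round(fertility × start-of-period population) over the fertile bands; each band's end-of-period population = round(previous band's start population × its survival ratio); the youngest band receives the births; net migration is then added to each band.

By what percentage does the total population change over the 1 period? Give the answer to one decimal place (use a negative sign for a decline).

-3.0

Period 1:
Births: 1720 * 0.269 = 463
10–19: 1610 * 0.977 = 1573
20–29: 820 * 0.983 = 806
30–39: 1720 * 0.979 = 1684
40–49: 820 * 0.962 = 789
50–59: 380 * 0.977 = 371
60–69: 820 * 0.968 = 794
Net migration: 30–39 − 95 → 1589; 50–59 + 95 → 466
End of period: [463, 1573, 806, 1589, 789, 466, 794]
Total: 6680 → 6480; change = -200; percentage change = -3.0%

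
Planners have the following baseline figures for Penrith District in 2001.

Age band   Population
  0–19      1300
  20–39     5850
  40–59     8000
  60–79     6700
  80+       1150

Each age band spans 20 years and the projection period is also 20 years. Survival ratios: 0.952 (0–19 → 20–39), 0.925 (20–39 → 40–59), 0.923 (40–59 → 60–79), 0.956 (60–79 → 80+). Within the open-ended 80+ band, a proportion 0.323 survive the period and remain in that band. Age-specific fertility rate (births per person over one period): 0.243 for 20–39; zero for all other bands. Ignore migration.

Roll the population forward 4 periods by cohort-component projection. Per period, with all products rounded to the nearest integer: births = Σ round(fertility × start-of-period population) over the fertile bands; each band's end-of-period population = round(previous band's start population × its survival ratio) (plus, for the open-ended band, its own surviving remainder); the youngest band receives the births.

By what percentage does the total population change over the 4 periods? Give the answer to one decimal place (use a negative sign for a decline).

(Groups numbered youngest = 1 to oldest = 5.)
[period 1]
Births: 5850 × 0.243 = 1422
Group 2: 1300 × 0.952 = 1238
Group 3: 5850 × 0.925 = 5411
Group 4: 8000 × 0.923 = 7384
Group 5: 6700 × 0.956 + 1150 × 0.323 = 6405 + 371 = 6776
End of period: [1422, 1238, 5411, 7384, 6776]
[period 2]
Births: 1238 × 0.243 = 301
Group 2: 1422 × 0.952 = 1354
Group 3: 1238 × 0.925 = 1145
Group 4: 5411 × 0.923 = 4994
Group 5: 7384 × 0.956 + 6776 × 0.323 = 7059 + 2189 = 9248
End of period: [301, 1354, 1145, 4994, 9248]
[period 3]
Births: 1354 × 0.243 = 329
Group 2: 301 × 0.952 = 287
Group 3: 1354 × 0.925 = 1252
Group 4: 1145 × 0.923 = 1057
Group 5: 4994 × 0.956 + 9248 × 0.323 = 4774 + 2987 = 7761
End of period: [329, 287, 1252, 1057, 7761]
[period 4]
Births: 287 × 0.243 = 70
Group 2: 329 × 0.952 = 313
Group 3: 287 × 0.925 = 265
Group 4: 1252 × 0.923 = 1156
Group 5: 1057 × 0.956 + 7761 × 0.323 = 1010 + 2507 = 3517
End of period: [70, 313, 265, 1156, 3517]
Total: 23000 → 5321; change = -17679; percentage change = -76.9%

-76.9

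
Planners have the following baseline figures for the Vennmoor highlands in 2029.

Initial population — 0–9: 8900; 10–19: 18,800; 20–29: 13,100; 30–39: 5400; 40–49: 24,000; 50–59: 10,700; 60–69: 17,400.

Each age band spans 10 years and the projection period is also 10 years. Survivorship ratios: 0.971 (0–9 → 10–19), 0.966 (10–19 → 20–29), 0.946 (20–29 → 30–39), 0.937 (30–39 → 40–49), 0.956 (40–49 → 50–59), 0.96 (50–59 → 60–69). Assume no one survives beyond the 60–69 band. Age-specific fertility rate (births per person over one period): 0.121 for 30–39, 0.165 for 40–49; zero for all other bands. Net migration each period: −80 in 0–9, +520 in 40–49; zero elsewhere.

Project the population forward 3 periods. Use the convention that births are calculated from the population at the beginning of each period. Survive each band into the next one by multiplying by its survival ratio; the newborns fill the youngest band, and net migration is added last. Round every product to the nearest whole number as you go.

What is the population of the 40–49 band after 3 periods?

16618

After projecting period 1:
Births: 5400 * 0.121 = 653  |  24000 * 0.165 = 3960 ⇒ total 4613
10–19: 8900 * 0.971 = 8642
20–29: 18800 * 0.966 = 18161
30–39: 13100 * 0.946 = 12393
40–49: 5400 * 0.937 = 5060
50–59: 24000 * 0.956 = 22944
60–69: 10700 * 0.96 = 10272
Net migration: 0–9 − 80 → 4533; 40–49 + 520 → 5580
Giving 4533 / 8642 / 18161 / 12393 / 5580 / 22944 / 10272.
After projecting period 2:
Births: 12393 * 0.121 = 1500  |  5580 * 0.165 = 921 ⇒ total 2421
10–19: 4533 * 0.971 = 4402
20–29: 8642 * 0.966 = 8348
30–39: 18161 * 0.946 = 17180
40–49: 12393 * 0.937 = 11612
50–59: 5580 * 0.956 = 5334
60–69: 22944 * 0.96 = 22026
Net migration: 0–9 − 80 → 2341; 40–49 + 520 → 12132
Giving 2341 / 4402 / 8348 / 17180 / 12132 / 5334 / 22026.
After projecting period 3:
Births: 17180 * 0.121 = 2079  |  12132 * 0.165 = 2002 ⇒ total 4081
10–19: 2341 * 0.971 = 2273
20–29: 4402 * 0.966 = 4252
30–39: 8348 * 0.946 = 7897
40–49: 17180 * 0.937 = 16098
50–59: 12132 * 0.956 = 11598
60–69: 5334 * 0.96 = 5121
Net migration: 0–9 − 80 → 4001; 40–49 + 520 → 16618
Giving 4001 / 2273 / 4252 / 7897 / 16618 / 11598 / 5121.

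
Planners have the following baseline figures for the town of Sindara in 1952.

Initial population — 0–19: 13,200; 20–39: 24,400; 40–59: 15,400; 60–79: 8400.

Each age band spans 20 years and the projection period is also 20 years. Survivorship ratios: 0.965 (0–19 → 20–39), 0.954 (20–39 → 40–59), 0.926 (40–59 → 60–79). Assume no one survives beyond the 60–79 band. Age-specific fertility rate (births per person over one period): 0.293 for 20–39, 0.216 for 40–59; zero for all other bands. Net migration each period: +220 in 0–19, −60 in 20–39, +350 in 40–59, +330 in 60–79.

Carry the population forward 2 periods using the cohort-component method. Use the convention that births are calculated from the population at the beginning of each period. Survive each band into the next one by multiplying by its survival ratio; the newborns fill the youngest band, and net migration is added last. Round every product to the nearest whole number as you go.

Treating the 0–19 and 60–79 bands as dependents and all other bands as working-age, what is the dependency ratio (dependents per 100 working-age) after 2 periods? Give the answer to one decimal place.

137.6

After projecting period 1:
Births: 24400 × 0.293 = 7149  |  15400 × 0.216 = 3326 → 10475
20–39: 13200 × 0.965 = 12738
40–59: 24400 × 0.954 = 23278
60–79: 15400 × 0.926 = 14260
Net migration: 0–19 + 220 → 10695; 20–39 − 60 → 12678; 40–59 + 350 → 23628; 60–79 + 330 → 14590
Giving 10695 / 12678 / 23628 / 14590.
After projecting period 2:
Births: 12678 × 0.293 = 3715  |  23628 × 0.216 = 5104 → 8819
20–39: 10695 × 0.965 = 10321
40–59: 12678 × 0.954 = 12095
60–79: 23628 × 0.926 = 21880
Net migration: 0–19 + 220 → 9039; 20–39 − 60 → 10261; 40–59 + 350 → 12445; 60–79 + 330 → 22210
Giving 9039 / 10261 / 12445 / 22210.
Dependents (band 0–19 + band 60–79) = 9039 + 22210 = 31249; working-age = 22706; ratio = 31249/22706 × 100 = 137.6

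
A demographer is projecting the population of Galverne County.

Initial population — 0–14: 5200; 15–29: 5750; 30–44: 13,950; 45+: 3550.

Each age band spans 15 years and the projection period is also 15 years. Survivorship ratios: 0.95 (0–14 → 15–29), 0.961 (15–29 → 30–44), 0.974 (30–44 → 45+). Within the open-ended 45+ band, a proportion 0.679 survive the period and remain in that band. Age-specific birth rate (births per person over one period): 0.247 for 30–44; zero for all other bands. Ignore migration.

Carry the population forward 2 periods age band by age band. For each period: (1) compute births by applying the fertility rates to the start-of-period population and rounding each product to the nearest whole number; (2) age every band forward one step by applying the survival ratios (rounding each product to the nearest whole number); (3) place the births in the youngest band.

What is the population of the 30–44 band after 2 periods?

4747

Period 1.
Births: 13950 × 0.247 = 3446
15–29: 5200 × 0.95 = 4940
30–44: 5750 × 0.961 = 5526
45+: 13950 × 0.974 + 3550 × 0.679 = 13587 + 2410 = 15997
Giving 3446 / 4940 / 5526 / 15997.
Period 2.
Births: 5526 × 0.247 = 1365
15–29: 3446 × 0.95 = 3274
30–44: 4940 × 0.961 = 4747
45+: 5526 × 0.974 + 15997 × 0.679 = 5382 + 10862 = 16244
Giving 1365 / 3274 / 4747 / 16244.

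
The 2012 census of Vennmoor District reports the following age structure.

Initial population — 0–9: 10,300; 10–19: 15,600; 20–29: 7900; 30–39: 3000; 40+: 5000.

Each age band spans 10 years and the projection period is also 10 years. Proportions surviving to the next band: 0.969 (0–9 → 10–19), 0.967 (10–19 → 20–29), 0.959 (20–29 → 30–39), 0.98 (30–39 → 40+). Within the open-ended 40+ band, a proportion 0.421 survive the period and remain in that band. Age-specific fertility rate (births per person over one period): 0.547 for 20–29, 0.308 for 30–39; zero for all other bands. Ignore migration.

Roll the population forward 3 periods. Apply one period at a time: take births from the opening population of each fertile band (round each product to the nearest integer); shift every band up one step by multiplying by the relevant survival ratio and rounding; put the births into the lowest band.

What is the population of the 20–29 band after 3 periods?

Let group 1 be 0–9 through group 5 = 40+.
[period 1]
Births: 7900 × 0.547 = 4321 ; 3000 × 0.308 = 924 → 5245
Group 2: 10300 × 0.969 = 9981
Group 3: 15600 × 0.967 = 15085
Group 4: 7900 × 0.959 = 7576
Group 5: 3000 × 0.98 + 5000 × 0.421 = 2940 + 2105 = 5045
Giving 5245 / 9981 / 15085 / 7576 / 5045.
[period 2]
Births: 15085 × 0.547 = 8251 ; 7576 × 0.308 = 2333 → 10584
Group 2: 5245 × 0.969 = 5082
Group 3: 9981 × 0.967 = 9652
Group 4: 15085 × 0.959 = 14467
Group 5: 7576 × 0.98 + 5045 × 0.421 = 7424 + 2124 = 9548
Giving 10584 / 5082 / 9652 / 14467 / 9548.
[period 3]
Births: 9652 × 0.547 = 5280 ; 14467 × 0.308 = 4456 → 9736
Group 2: 10584 × 0.969 = 10256
Group 3: 5082 × 0.967 = 4914
Group 4: 9652 × 0.959 = 9256
Group 5: 14467 × 0.98 + 9548 × 0.421 = 14178 + 4020 = 18198
Giving 9736 / 10256 / 4914 / 9256 / 18198.

4914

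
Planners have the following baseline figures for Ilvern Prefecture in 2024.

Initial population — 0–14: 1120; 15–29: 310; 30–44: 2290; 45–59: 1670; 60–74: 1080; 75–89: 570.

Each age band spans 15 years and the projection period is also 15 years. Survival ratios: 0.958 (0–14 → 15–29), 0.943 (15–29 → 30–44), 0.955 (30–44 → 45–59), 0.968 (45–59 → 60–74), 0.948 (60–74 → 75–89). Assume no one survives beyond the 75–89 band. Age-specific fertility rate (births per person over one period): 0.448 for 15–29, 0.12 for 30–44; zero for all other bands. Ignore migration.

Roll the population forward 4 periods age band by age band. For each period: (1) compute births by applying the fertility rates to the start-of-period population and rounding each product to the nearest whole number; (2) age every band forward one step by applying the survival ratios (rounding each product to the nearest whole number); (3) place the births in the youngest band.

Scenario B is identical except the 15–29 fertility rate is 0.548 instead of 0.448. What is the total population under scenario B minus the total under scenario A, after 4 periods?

286

Numbering the bands 1..6 from youngest to oldest:
Period 1:
Births: 310 * 0.448 = 139, 2290 * 0.12 = 275 — total 414
Band 2: 1120 * 0.958 = 1073
Band 3: 310 * 0.943 = 292
Band 4: 2290 * 0.955 = 2187
Band 5: 1670 * 0.968 = 1617
Band 6: 1080 * 0.948 = 1024
Population now: 0–14=414, 15–29=1073, 30–44=292, 45–59=2187, 60–74=1617, 75–89=1024
Period 2:
Births: 1073 * 0.448 = 481, 292 * 0.12 = 35 — total 516
Band 2: 414 * 0.958 = 397
Band 3: 1073 * 0.943 = 1012
Band 4: 292 * 0.955 = 279
Band 5: 2187 * 0.968 = 2117
Band 6: 1617 * 0.948 = 1533
Population now: 0–14=516, 15–29=397, 30–44=1012, 45–59=279, 60–74=2117, 75–89=1533
Period 3:
Births: 397 * 0.448 = 178, 1012 * 0.12 = 121 — total 299
Band 2: 516 * 0.958 = 494
Band 3: 397 * 0.943 = 374
Band 4: 1012 * 0.955 = 966
Band 5: 279 * 0.968 = 270
Band 6: 2117 * 0.948 = 2007
Population now: 0–14=299, 15–29=494, 30–44=374, 45–59=966, 60–74=270, 75–89=2007
Period 4:
Births: 494 * 0.448 = 221, 374 * 0.12 = 45 — total 266
Band 2: 299 * 0.958 = 286
Band 3: 494 * 0.943 = 466
Band 4: 374 * 0.955 = 357
Band 5: 966 * 0.968 = 935
Band 6: 270 * 0.948 = 256
Population now: 0–14=266, 15–29=286, 30–44=466, 45–59=357, 60–74=935, 75–89=256
Scenario A total after 4 periods: 2566
Scenario B projection —
Period 1:
Births: 310 * 0.548 = 170, 2290 * 0.12 = 275 — total 445
Band 2: 1120 * 0.958 = 1073
Band 3: 310 * 0.943 = 292
Band 4: 2290 * 0.955 = 2187
Band 5: 1670 * 0.968 = 1617
Band 6: 1080 * 0.948 = 1024
Population now: 0–14=445, 15–29=1073, 30–44=292, 45–59=2187, 60–74=1617, 75–89=1024
Period 2:
Births: 1073 * 0.548 = 588, 292 * 0.12 = 35 — total 623
Band 2: 445 * 0.958 = 426
Band 3: 1073 * 0.943 = 1012
Band 4: 292 * 0.955 = 279
Band 5: 2187 * 0.968 = 2117
Band 6: 1617 * 0.948 = 1533
Population now: 0–14=623, 15–29=426, 30–44=1012, 45–59=279, 60–74=2117, 75–89=1533
Period 3:
Births: 426 * 0.548 = 233, 1012 * 0.12 = 121 — total 354
Band 2: 623 * 0.958 = 597
Band 3: 426 * 0.943 = 402
Band 4: 1012 * 0.955 = 966
Band 5: 279 * 0.968 = 270
Band 6: 2117 * 0.948 = 2007
Population now: 0–14=354, 15–29=597, 30–44=402, 45–59=966, 60–74=270, 75–89=2007
Period 4:
Births: 597 * 0.548 = 327, 402 * 0.12 = 48 — total 375
Band 2: 354 * 0.958 = 339
Band 3: 597 * 0.943 = 563
Band 4: 402 * 0.955 = 384
Band 5: 966 * 0.968 = 935
Band 6: 270 * 0.948 = 256
Population now: 0–14=375, 15–29=339, 30–44=563, 45–59=384, 60–74=935, 75–89=256
Scenario B total after 4 periods: 2852
Difference B − A = 2852 − 2566 = 286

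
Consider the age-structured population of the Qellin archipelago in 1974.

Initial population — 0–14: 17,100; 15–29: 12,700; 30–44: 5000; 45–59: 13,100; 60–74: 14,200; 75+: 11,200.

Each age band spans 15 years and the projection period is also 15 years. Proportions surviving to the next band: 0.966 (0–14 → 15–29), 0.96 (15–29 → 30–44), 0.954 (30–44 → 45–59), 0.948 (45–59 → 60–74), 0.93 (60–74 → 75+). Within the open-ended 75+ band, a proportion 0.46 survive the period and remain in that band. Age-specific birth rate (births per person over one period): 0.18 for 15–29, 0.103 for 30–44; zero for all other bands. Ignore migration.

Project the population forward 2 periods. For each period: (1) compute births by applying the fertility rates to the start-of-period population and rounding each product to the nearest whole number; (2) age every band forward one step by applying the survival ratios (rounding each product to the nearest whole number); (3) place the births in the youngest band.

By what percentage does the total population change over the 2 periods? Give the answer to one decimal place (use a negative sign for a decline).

— Period 1 —
Births: 12700 × 0.18 = 2286  |  5000 × 0.103 = 515 — total 2801
15–29: 17100 × 0.966 = 16519
30–44: 12700 × 0.96 = 12192
45–59: 5000 × 0.954 = 4770
60–74: 13100 × 0.948 = 12419
75+: 14200 × 0.93 + 11200 × 0.46 = 13206 + 5152 = 18358
End of period: [2801, 16519, 12192, 4770, 12419, 18358]
— Period 2 —
Births: 16519 × 0.18 = 2973  |  12192 × 0.103 = 1256 — total 4229
15–29: 2801 × 0.966 = 2706
30–44: 16519 × 0.96 = 15858
45–59: 12192 × 0.954 = 11631
60–74: 4770 × 0.948 = 4522
75+: 12419 × 0.93 + 18358 × 0.46 = 11550 + 8445 = 19995
End of period: [4229, 2706, 15858, 11631, 4522, 19995]
Total: 73300 → 58941; change = -14359; percentage change = -19.6%

-19.6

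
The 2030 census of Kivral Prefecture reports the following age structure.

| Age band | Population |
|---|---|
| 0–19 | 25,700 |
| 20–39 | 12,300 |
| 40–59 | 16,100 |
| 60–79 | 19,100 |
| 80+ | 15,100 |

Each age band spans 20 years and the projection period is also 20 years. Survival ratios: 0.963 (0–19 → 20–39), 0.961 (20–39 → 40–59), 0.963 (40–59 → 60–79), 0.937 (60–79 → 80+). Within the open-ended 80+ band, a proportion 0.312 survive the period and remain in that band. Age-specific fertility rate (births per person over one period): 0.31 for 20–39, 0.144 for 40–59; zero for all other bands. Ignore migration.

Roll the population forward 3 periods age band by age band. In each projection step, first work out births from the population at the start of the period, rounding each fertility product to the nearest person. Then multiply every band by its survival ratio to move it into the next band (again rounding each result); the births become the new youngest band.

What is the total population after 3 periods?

Call the bands 1 to 5, youngest first.
After projecting period 1:
Births: 12300 × 0.31 = 3813  |  16100 × 0.144 = 2318 ⇒ total 6131
Band 2: 25700 × 0.963 = 24749
Band 3: 12300 × 0.961 = 11820
Band 4: 16100 × 0.963 = 15504
Band 5: 19100 × 0.937 + 15100 × 0.312 = 17897 + 4711 = 22608
→ [6131, 24749, 11820, 15504, 22608]
After projecting period 2:
Births: 24749 × 0.31 = 7672  |  11820 × 0.144 = 1702 ⇒ total 9374
Band 2: 6131 × 0.963 = 5904
Band 3: 24749 × 0.961 = 23784
Band 4: 11820 × 0.963 = 11383
Band 5: 15504 × 0.937 + 22608 × 0.312 = 14527 + 7054 = 21581
→ [9374, 5904, 23784, 11383, 21581]
After projecting period 3:
Births: 5904 × 0.31 = 1830  |  23784 × 0.144 = 3425 ⇒ total 5255
Band 2: 9374 × 0.963 = 9027
Band 3: 5904 × 0.961 = 5674
Band 4: 23784 × 0.963 = 22904
Band 5: 11383 × 0.937 + 21581 × 0.312 = 10666 + 6733 = 17399
→ [5255, 9027, 5674, 22904, 17399]
Total after period 3: 5255 + 9027 + 5674 + 22904 + 17399 = 60259

60259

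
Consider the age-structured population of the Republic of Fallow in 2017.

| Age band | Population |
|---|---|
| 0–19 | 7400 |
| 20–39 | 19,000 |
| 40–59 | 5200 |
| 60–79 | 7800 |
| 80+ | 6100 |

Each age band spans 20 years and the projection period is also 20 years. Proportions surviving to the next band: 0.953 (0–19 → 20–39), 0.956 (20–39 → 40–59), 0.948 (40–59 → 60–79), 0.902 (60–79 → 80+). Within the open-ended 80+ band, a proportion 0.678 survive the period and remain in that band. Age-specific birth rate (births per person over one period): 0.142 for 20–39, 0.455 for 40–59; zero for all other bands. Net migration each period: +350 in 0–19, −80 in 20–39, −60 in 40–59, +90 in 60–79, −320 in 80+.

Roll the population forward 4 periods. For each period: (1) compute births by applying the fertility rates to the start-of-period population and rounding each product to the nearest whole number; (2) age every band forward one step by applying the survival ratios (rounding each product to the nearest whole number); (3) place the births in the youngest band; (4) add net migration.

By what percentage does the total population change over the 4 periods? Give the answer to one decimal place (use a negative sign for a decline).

-7.9

[period 1]
Births: 19000 × 0.142 = 2698  |  5200 × 0.455 = 2366 ⇒ total 5064
20–39: 7400 × 0.953 = 7052
40–59: 19000 × 0.956 = 18164
60–79: 5200 × 0.948 = 4930
80+: 7800 × 0.902 + 6100 × 0.678 = 7036 + 4136 = 11172
Net migration: 0–19 + 350 → 5414; 20–39 − 80 → 6972; 40–59 − 60 → 18104; 60–79 + 90 → 5020; 80+ − 320 → 10852
End of period: [5414, 6972, 18104, 5020, 10852]
[period 2]
Births: 6972 × 0.142 = 990  |  18104 × 0.455 = 8237 ⇒ total 9227
20–39: 5414 × 0.953 = 5160
40–59: 6972 × 0.956 = 6665
60–79: 18104 × 0.948 = 17163
80+: 5020 × 0.902 + 10852 × 0.678 = 4528 + 7358 = 11886
Net migration: 0–19 + 350 → 9577; 20–39 − 80 → 5080; 40–59 − 60 → 6605; 60–79 + 90 → 17253; 80+ − 320 → 11566
End of period: [9577, 5080, 6605, 17253, 11566]
[period 3]
Births: 5080 × 0.142 = 721  |  6605 × 0.455 = 3005 ⇒ total 3726
20–39: 9577 × 0.953 = 9127
40–59: 5080 × 0.956 = 4856
60–79: 6605 × 0.948 = 6262
80+: 17253 × 0.902 + 11566 × 0.678 = 15562 + 7842 = 23404
Net migration: 0–19 + 350 → 4076; 20–39 − 80 → 9047; 40–59 − 60 → 4796; 60–79 + 90 → 6352; 80+ − 320 → 23084
End of period: [4076, 9047, 4796, 6352, 23084]
[period 4]
Births: 9047 × 0.142 = 1285  |  4796 × 0.455 = 2182 ⇒ total 3467
20–39: 4076 × 0.953 = 3884
40–59: 9047 × 0.956 = 8649
60–79: 4796 × 0.948 = 4547
80+: 6352 × 0.902 + 23084 × 0.678 = 5730 + 15651 = 21381
Net migration: 0–19 + 350 → 3817; 20–39 − 80 → 3804; 40–59 − 60 → 8589; 60–79 + 90 → 4637; 80+ − 320 → 21061
End of period: [3817, 3804, 8589, 4637, 21061]
Total: 45500 → 41908; change = -3592; percentage change = -7.9%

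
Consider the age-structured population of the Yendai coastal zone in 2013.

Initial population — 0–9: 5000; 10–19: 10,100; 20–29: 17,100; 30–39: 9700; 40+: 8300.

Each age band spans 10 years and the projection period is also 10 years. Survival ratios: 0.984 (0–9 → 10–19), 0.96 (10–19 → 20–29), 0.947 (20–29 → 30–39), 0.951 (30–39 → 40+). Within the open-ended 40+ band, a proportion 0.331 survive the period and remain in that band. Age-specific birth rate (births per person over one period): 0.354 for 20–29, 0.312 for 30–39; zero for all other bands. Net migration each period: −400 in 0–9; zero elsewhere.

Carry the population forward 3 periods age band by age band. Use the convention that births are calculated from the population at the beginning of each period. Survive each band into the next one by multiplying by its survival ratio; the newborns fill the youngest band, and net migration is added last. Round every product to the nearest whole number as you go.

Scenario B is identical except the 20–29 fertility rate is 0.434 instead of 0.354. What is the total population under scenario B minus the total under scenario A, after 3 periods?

2434

Call the bands 1 to 5, youngest first.
Period 1:
Births: 17100 × 0.354 = 6053 ; 9700 × 0.312 = 3026 → total 9079
Band 2: 5000 × 0.984 = 4920
Band 3: 10100 × 0.96 = 9696
Band 4: 17100 × 0.947 = 16194
Band 5: 9700 × 0.951 + 8300 × 0.331 = 9225 + 2747 = 11972
Net migration: Band 1 − 400 → 8679
→ [8679, 4920, 9696, 16194, 11972]
Period 2:
Births: 9696 × 0.354 = 3432 ; 16194 × 0.312 = 5053 → total 8485
Band 2: 8679 × 0.984 = 8540
Band 3: 4920 × 0.96 = 4723
Band 4: 9696 × 0.947 = 9182
Band 5: 16194 × 0.951 + 11972 × 0.331 = 15400 + 3963 = 19363
Net migration: Band 1 − 400 → 8085
→ [8085, 8540, 4723, 9182, 19363]
Period 3:
Births: 4723 × 0.354 = 1672 ; 9182 × 0.312 = 2865 → total 4537
Band 2: 8085 × 0.984 = 7956
Band 3: 8540 × 0.96 = 8198
Band 4: 4723 × 0.947 = 4473
Band 5: 9182 × 0.951 + 19363 × 0.331 = 8732 + 6409 = 15141
Net migration: Band 1 − 400 → 4137
→ [4137, 7956, 8198, 4473, 15141]
Scenario A total after 3 periods: 39905
Scenario B projection —
Period 1:
Births: 17100 × 0.434 = 7421 ; 9700 × 0.312 = 3026 → total 10447
Band 2: 5000 × 0.984 = 4920
Band 3: 10100 × 0.96 = 9696
Band 4: 17100 × 0.947 = 16194
Band 5: 9700 × 0.951 + 8300 × 0.331 = 9225 + 2747 = 11972
Net migration: Band 1 − 400 → 10047
→ [10047, 4920, 9696, 16194, 11972]
Period 2:
Births: 9696 × 0.434 = 4208 ; 16194 × 0.312 = 5053 → total 9261
Band 2: 10047 × 0.984 = 9886
Band 3: 4920 × 0.96 = 4723
Band 4: 9696 × 0.947 = 9182
Band 5: 16194 × 0.951 + 11972 × 0.331 = 15400 + 3963 = 19363
Net migration: Band 1 − 400 → 8861
→ [8861, 9886, 4723, 9182, 19363]
Period 3:
Births: 4723 × 0.434 = 2050 ; 9182 × 0.312 = 2865 → total 4915
Band 2: 8861 × 0.984 = 8719
Band 3: 9886 × 0.96 = 9491
Band 4: 4723 × 0.947 = 4473
Band 5: 9182 × 0.951 + 19363 × 0.331 = 8732 + 6409 = 15141
Net migration: Band 1 − 400 → 4515
→ [4515, 8719, 9491, 4473, 15141]
Scenario B total after 3 periods: 42339
Difference B − A = 42339 − 39905 = 2434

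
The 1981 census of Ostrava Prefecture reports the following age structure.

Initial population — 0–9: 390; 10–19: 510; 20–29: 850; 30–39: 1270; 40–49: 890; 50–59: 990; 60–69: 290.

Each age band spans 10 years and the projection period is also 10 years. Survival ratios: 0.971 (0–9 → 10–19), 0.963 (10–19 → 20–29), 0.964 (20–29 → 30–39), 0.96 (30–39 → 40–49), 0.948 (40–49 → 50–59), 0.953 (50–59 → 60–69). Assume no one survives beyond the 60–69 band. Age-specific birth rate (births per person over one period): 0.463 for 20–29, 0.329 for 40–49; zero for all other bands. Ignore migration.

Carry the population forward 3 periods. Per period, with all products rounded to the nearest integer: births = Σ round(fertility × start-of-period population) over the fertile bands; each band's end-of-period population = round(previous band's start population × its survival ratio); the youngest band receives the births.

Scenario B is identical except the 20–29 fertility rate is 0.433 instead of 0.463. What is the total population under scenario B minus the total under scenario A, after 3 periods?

Call the bands 1 to 7, youngest first.
[period 1]
Births: 850 * 0.463 = 394, 890 * 0.329 = 293 ⇒ total 687
Band 2: 390 * 0.971 = 379
Band 3: 510 * 0.963 = 491
Band 4: 850 * 0.964 = 819
Band 5: 1270 * 0.96 = 1219
Band 6: 890 * 0.948 = 844
Band 7: 990 * 0.953 = 943
Giving 687 / 379 / 491 / 819 / 1219 / 844 / 943.
[period 2]
Births: 491 * 0.463 = 227, 1219 * 0.329 = 401 ⇒ total 628
Band 2: 687 * 0.971 = 667
Band 3: 379 * 0.963 = 365
Band 4: 491 * 0.964 = 473
Band 5: 819 * 0.96 = 786
Band 6: 1219 * 0.948 = 1156
Band 7: 844 * 0.953 = 804
Giving 628 / 667 / 365 / 473 / 786 / 1156 / 804.
[period 3]
Births: 365 * 0.463 = 169, 786 * 0.329 = 259 ⇒ total 428
Band 2: 628 * 0.971 = 610
Band 3: 667 * 0.963 = 642
Band 4: 365 * 0.964 = 352
Band 5: 473 * 0.96 = 454
Band 6: 786 * 0.948 = 745
Band 7: 1156 * 0.953 = 1102
Giving 428 / 610 / 642 / 352 / 454 / 745 / 1102.
Scenario A total after 3 periods: 4333
Scenario B projection —
[period 1]
Births: 850 * 0.433 = 368, 890 * 0.329 = 293 ⇒ total 661
Band 2: 390 * 0.971 = 379
Band 3: 510 * 0.963 = 491
Band 4: 850 * 0.964 = 819
Band 5: 1270 * 0.96 = 1219
Band 6: 890 * 0.948 = 844
Band 7: 990 * 0.953 = 943
Giving 661 / 379 / 491 / 819 / 1219 / 844 / 943.
[period 2]
Births: 491 * 0.433 = 213, 1219 * 0.329 = 401 ⇒ total 614
Band 2: 661 * 0.971 = 642
Band 3: 379 * 0.963 = 365
Band 4: 491 * 0.964 = 473
Band 5: 819 * 0.96 = 786
Band 6: 1219 * 0.948 = 1156
Band 7: 844 * 0.953 = 804
Giving 614 / 642 / 365 / 473 / 786 / 1156 / 804.
[period 3]
Births: 365 * 0.433 = 158, 786 * 0.329 = 259 ⇒ total 417
Band 2: 614 * 0.971 = 596
Band 3: 642 * 0.963 = 618
Band 4: 365 * 0.964 = 352
Band 5: 473 * 0.96 = 454
Band 6: 786 * 0.948 = 745
Band 7: 1156 * 0.953 = 1102
Giving 417 / 596 / 618 / 352 / 454 / 745 / 1102.
Scenario B total after 3 periods: 4284
Difference B − A = 4284 − 4333 = -49

-49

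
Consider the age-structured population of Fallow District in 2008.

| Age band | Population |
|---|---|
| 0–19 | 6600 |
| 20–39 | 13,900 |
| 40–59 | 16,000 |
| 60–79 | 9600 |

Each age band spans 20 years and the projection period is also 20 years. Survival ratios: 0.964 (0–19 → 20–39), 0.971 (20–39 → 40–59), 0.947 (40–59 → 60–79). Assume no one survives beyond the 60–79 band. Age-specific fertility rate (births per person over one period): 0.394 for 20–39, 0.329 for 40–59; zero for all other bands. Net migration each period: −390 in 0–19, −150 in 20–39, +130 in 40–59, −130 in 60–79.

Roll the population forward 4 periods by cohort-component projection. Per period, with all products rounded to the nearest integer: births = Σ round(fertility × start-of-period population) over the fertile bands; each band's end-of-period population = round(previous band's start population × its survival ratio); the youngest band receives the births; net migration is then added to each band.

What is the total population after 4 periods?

After projecting period 1:
Births: 13900 * 0.394 = 5477 ; 16000 * 0.329 = 5264 ⇒ total 10741
20–39: 6600 * 0.964 = 6362
40–59: 13900 * 0.971 = 13497
60–79: 16000 * 0.947 = 15152
Net migration: 0–19 − 390 → 10351; 20–39 − 150 → 6212; 40–59 + 130 → 13627; 60–79 − 130 → 15022
End of period: [10351, 6212, 13627, 15022]
After projecting period 2:
Births: 6212 * 0.394 = 2448 ; 13627 * 0.329 = 4483 ⇒ total 6931
20–39: 10351 * 0.964 = 9978
40–59: 6212 * 0.971 = 6032
60–79: 13627 * 0.947 = 12905
Net migration: 0–19 − 390 → 6541; 20–39 − 150 → 9828; 40–59 + 130 → 6162; 60–79 − 130 → 12775
End of period: [6541, 9828, 6162, 12775]
After projecting period 3:
Births: 9828 * 0.394 = 3872 ; 6162 * 0.329 = 2027 ⇒ total 5899
20–39: 6541 * 0.964 = 6306
40–59: 9828 * 0.971 = 9543
60–79: 6162 * 0.947 = 5835
Net migration: 0–19 − 390 → 5509; 20–39 − 150 → 6156; 40–59 + 130 → 9673; 60–79 − 130 → 5705
End of period: [5509, 6156, 9673, 5705]
After projecting period 4:
Births: 6156 * 0.394 = 2425 ; 9673 * 0.329 = 3182 ⇒ total 5607
20–39: 5509 * 0.964 = 5311
40–59: 6156 * 0.971 = 5977
60–79: 9673 * 0.947 = 9160
Net migration: 0–19 − 390 → 5217; 20–39 − 150 → 5161; 40–59 + 130 → 6107; 60–79 − 130 → 9030
End of period: [5217, 5161, 6107, 9030]
Total after period 4: 5217 + 5161 + 6107 + 9030 = 25515

25515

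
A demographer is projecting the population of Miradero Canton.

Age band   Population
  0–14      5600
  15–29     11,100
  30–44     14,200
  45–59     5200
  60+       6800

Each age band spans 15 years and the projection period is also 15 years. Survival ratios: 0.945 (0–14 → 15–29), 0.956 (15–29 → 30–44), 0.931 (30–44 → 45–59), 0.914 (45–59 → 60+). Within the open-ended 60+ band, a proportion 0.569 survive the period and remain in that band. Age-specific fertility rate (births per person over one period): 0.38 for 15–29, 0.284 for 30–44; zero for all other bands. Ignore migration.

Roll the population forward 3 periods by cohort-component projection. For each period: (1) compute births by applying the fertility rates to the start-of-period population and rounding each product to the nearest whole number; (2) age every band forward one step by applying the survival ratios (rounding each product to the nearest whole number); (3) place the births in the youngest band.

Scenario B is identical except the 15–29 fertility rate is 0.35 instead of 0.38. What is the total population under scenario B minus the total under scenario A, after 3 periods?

-795

— Period 1 —
Births: 11100 × 0.38 = 4218  |  14200 × 0.284 = 4033 ⇒ total 8251
15–29: 5600 × 0.945 = 5292
30–44: 11100 × 0.956 = 10612
45–59: 14200 × 0.931 = 13220
60+: 5200 × 0.914 + 6800 × 0.569 = 4753 + 3869 = 8622
Population now: 0–14=8251, 15–29=5292, 30–44=10612, 45–59=13220, 60+=8622
— Period 2 —
Births: 5292 × 0.38 = 2011  |  10612 × 0.284 = 3014 ⇒ total 5025
15–29: 8251 × 0.945 = 7797
30–44: 5292 × 0.956 = 5059
45–59: 10612 × 0.931 = 9880
60+: 13220 × 0.914 + 8622 × 0.569 = 12083 + 4906 = 16989
Population now: 0–14=5025, 15–29=7797, 30–44=5059, 45–59=9880, 60+=16989
— Period 3 —
Births: 7797 × 0.38 = 2963  |  5059 × 0.284 = 1437 ⇒ total 4400
15–29: 5025 × 0.945 = 4749
30–44: 7797 × 0.956 = 7454
45–59: 5059 × 0.931 = 4710
60+: 9880 × 0.914 + 16989 × 0.569 = 9030 + 9667 = 18697
Population now: 0–14=4400, 15–29=4749, 30–44=7454, 45–59=4710, 60+=18697
Scenario A total after 3 periods: 40010
Scenario B projection —
— Period 1 —
Births: 11100 × 0.35 = 3885  |  14200 × 0.284 = 4033 ⇒ total 7918
15–29: 5600 × 0.945 = 5292
30–44: 11100 × 0.956 = 10612
45–59: 14200 × 0.931 = 13220
60+: 5200 × 0.914 + 6800 × 0.569 = 4753 + 3869 = 8622
Population now: 0–14=7918, 15–29=5292, 30–44=10612, 45–59=13220, 60+=8622
— Period 2 —
Births: 5292 × 0.35 = 1852  |  10612 × 0.284 = 3014 ⇒ total 4866
15–29: 7918 × 0.945 = 7483
30–44: 5292 × 0.956 = 5059
45–59: 10612 × 0.931 = 9880
60+: 13220 × 0.914 + 8622 × 0.569 = 12083 + 4906 = 16989
Population now: 0–14=4866, 15–29=7483, 30–44=5059, 45–59=9880, 60+=16989
— Period 3 —
Births: 7483 × 0.35 = 2619  |  5059 × 0.284 = 1437 ⇒ total 4056
15–29: 4866 × 0.945 = 4598
30–44: 7483 × 0.956 = 7154
45–59: 5059 × 0.931 = 4710
60+: 9880 × 0.914 + 16989 × 0.569 = 9030 + 9667 = 18697
Population now: 0–14=4056, 15–29=4598, 30–44=7154, 45–59=4710, 60+=18697
Scenario B total after 3 periods: 39215
Difference B − A = 39215 − 40010 = -795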